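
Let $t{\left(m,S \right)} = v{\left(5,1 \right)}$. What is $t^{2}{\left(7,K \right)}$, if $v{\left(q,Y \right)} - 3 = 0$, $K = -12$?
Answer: $9$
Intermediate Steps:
$v{\left(q,Y \right)} = 3$ ($v{\left(q,Y \right)} = 3 + 0 = 3$)
$t{\left(m,S \right)} = 3$
$t^{2}{\left(7,K \right)} = 3^{2} = 9$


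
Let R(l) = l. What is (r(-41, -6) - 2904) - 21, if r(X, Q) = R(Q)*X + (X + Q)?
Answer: -2726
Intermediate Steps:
r(X, Q) = Q + X + Q*X (r(X, Q) = Q*X + (X + Q) = Q*X + (Q + X) = Q + X + Q*X)
(r(-41, -6) - 2904) - 21 = ((-6 - 41 - 6*(-41)) - 2904) - 21 = ((-6 - 41 + 246) - 2904) - 21 = (199 - 2904) - 21 = -2705 - 21 = -2726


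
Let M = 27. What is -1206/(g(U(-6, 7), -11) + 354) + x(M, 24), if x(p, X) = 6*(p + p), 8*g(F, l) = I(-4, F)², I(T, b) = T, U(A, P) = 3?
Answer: 57069/178 ≈ 320.61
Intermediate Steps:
g(F, l) = 2 (g(F, l) = (⅛)*(-4)² = (⅛)*16 = 2)
x(p, X) = 12*p (x(p, X) = 6*(2*p) = 12*p)
-1206/(g(U(-6, 7), -11) + 354) + x(M, 24) = -1206/(2 + 354) + 12*27 = -1206/356 + 324 = (1/356)*(-1206) + 324 = -603/178 + 324 = 57069/178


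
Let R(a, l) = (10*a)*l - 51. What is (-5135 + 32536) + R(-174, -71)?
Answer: 150890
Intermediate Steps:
R(a, l) = -51 + 10*a*l (R(a, l) = 10*a*l - 51 = -51 + 10*a*l)
(-5135 + 32536) + R(-174, -71) = (-5135 + 32536) + (-51 + 10*(-174)*(-71)) = 27401 + (-51 + 123540) = 27401 + 123489 = 150890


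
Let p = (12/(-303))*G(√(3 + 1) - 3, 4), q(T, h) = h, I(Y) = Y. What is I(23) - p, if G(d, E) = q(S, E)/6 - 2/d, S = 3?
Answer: 7001/303 ≈ 23.106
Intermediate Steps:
G(d, E) = -2/d + E/6 (G(d, E) = E/6 - 2/d = -2/d + E/6)
p = -32/303 (p = (12/(-303))*(-2/(√(3 + 1) - 3) + (⅙)*4) = (12*(-1/303))*(-2/(√4 - 3) + ⅔) = -4*(-2/(2 - 3) + ⅔)/101 = -4*(-2/(-1) + ⅔)/101 = -4*(-2*(-1) + ⅔)/101 = -4*(2 + ⅔)/101 = -4/101*8/3 = -32/303 ≈ -0.10561)
I(23) - p = 23 - 1*(-32/303) = 23 + 32/303 = 7001/303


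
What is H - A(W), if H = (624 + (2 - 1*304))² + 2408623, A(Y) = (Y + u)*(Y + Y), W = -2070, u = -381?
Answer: -7634833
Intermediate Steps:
A(Y) = 2*Y*(-381 + Y) (A(Y) = (Y - 381)*(Y + Y) = (-381 + Y)*(2*Y) = 2*Y*(-381 + Y))
H = 2512307 (H = (624 + (2 - 304))² + 2408623 = (624 - 302)² + 2408623 = 322² + 2408623 = 103684 + 2408623 = 2512307)
H - A(W) = 2512307 - 2*(-2070)*(-381 - 2070) = 2512307 - 2*(-2070)*(-2451) = 2512307 - 1*10147140 = 2512307 - 10147140 = -7634833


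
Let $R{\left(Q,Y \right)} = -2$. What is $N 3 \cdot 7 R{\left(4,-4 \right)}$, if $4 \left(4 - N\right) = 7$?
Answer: $- \frac{189}{2} \approx -94.5$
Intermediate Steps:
$N = \frac{9}{4}$ ($N = 4 - \frac{7}{4} = \frac{9}{4} \approx 2.25$)
$N 3 \cdot 7 R{\left(4,-4 \right)} = \frac{9 \cdot 3 \cdot 7}{4} \left(-2\right) = \frac{9}{4} \cdot 21 \left(-2\right) = \frac{189}{4} \left(-2\right) = - \frac{189}{2}$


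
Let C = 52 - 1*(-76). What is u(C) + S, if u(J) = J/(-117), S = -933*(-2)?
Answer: 218194/117 ≈ 1864.9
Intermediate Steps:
S = 1866
C = 128 (C = 52 + 76 = 128)
u(J) = -J/117 (u(J) = J*(-1/117) = -J/117)
u(C) + S = -1/117*128 + 1866 = -128/117 + 1866 = 218194/117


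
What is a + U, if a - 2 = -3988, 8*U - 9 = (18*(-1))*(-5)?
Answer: -31789/8 ≈ -3973.6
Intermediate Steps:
U = 99/8 (U = 9/8 + ((18*(-1))*(-5))/8 = 9/8 + (-18*(-5))/8 = 9/8 + (1/8)*90 = 9/8 + 45/4 = 99/8 ≈ 12.375)
a = -3986 (a = 2 - 3988 = -3986)
a + U = -3986 + 99/8 = -31789/8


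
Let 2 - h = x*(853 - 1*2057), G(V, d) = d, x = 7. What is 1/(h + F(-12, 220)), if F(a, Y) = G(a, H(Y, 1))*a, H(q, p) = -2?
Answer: 1/8454 ≈ 0.00011829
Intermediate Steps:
F(a, Y) = -2*a
h = 8430 (h = 2 - 7*(853 - 1*2057) = 2 - 7*(853 - 2057) = 2 - 7*(-1204) = 2 - 1*(-8428) = 2 + 8428 = 8430)
1/(h + F(-12, 220)) = 1/(8430 - 2*(-12)) = 1/(8430 + 24) = 1/8454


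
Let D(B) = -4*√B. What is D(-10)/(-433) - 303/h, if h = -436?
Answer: 303/436 + 4*I*√10/433 ≈ 0.69495 + 0.029213*I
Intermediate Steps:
D(-10)/(-433) - 303/h = -4*I*√10/(-433) - 303/(-436) = -4*I*√10*(-1/433) - 303*(-1/436) = -4*I*√10*(-1/433) + 303/436 = 4*I*√10/433 + 303/436 = 303/436 + 4*I*√10/433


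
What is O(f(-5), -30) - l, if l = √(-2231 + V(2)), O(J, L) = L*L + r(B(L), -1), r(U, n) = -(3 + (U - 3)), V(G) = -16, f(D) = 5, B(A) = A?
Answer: 930 - I*√2247 ≈ 930.0 - 47.403*I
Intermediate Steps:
r(U, n) = -U (r(U, n) = -(3 + (-3 + U)) = -U)
O(J, L) = L² - L (O(J, L) = L*L - L = L² - L)
l = I*√2247 (l = √(-2231 - 16) = √(-2247) = I*√2247 ≈ 47.403*I)
O(f(-5), -30) - l = -30*(-1 - 30) - I*√2247 = -30*(-31) - I*√2247 = 930 - I*√2247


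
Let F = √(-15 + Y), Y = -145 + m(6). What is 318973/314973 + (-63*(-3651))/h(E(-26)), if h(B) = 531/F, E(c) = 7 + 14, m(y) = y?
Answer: 318973/314973 + 25557*I*√154/59 ≈ 1.0127 + 5375.5*I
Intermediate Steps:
Y = -139 (Y = -145 + 6 = -139)
E(c) = 21
F = I*√154 (F = √(-15 - 139) = √(-154) = I*√154 ≈ 12.41*I)
h(B) = -531*I*√154/154 (h(B) = 531/((I*√154)) = 531*(-I*√154/154) = -531*I*√154/154)
318973/314973 + (-63*(-3651))/h(E(-26)) = 318973/314973 + (-63*(-3651))/((-531*I*√154/154)) = 318973*(1/314973) + 230013*(I*√154/531) = 318973/314973 + 25557*I*√154/59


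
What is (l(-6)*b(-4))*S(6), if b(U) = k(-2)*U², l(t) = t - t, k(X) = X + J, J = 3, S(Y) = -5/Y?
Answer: 0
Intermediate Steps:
k(X) = 3 + X (k(X) = X + 3 = 3 + X)
l(t) = 0
b(U) = U² (b(U) = (3 - 2)*U² = 1*U² = U²)
(l(-6)*b(-4))*S(6) = (0*(-4)²)*(-5/6) = (0*16)*(-5*⅙) = 0*(-⅚) = 0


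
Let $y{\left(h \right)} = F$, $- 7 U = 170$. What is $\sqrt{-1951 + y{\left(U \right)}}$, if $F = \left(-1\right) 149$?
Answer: $10 i \sqrt{21} \approx 45.826 i$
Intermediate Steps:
$U = - \frac{170}{7}$ ($U = \left(- \frac{1}{7}\right) 170 = - \frac{170}{7} \approx -24.286$)
$F = -149$
$y{\left(h \right)} = -149$
$\sqrt{-1951 + y{\left(U \right)}} = \sqrt{-1951 - 149} = \sqrt{-2100} = 10 i \sqrt{21}$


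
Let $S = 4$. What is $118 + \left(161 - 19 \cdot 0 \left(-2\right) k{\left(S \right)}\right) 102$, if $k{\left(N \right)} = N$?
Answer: $16540$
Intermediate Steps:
$118 + \left(161 - 19 \cdot 0 \left(-2\right) k{\left(S \right)}\right) 102 = 118 + \left(161 - 19 \cdot 0 \left(-2\right) 4\right) 102 = 118 + \left(161 - 19 \cdot 0 \cdot 4\right) 102 = 118 + \left(161 - 0\right) 102 = 118 + \left(161 + 0\right) 102 = 118 + 161 \cdot 102 = 118 + 16422 = 16540$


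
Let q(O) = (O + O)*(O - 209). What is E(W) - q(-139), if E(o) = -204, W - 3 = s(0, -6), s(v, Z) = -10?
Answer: -96948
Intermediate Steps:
W = -7 (W = 3 - 10 = -7)
q(O) = 2*O*(-209 + O) (q(O) = (2*O)*(-209 + O) = 2*O*(-209 + O))
E(W) - q(-139) = -204 - 2*(-139)*(-209 - 139) = -204 - 2*(-139)*(-348) = -204 - 1*96744 = -204 - 96744 = -96948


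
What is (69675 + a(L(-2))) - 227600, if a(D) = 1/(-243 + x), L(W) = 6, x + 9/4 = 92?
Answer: -96808029/613 ≈ -1.5793e+5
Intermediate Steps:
x = 359/4 (x = -9/4 + 92 = 359/4 ≈ 89.750)
a(D) = -4/613 (a(D) = 1/(-243 + 359/4) = 1/(-613/4) = -4/613)
(69675 + a(L(-2))) - 227600 = (69675 - 4/613) - 227600 = 42710771/613 - 227600 = -96808029/613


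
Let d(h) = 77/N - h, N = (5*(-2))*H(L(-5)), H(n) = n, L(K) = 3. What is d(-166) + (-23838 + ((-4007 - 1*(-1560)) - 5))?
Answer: -783797/30 ≈ -26127.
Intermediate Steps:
N = -30 (N = (5*(-2))*3 = -10*3 = -30)
d(h) = -77/30 - h (d(h) = 77/(-30) - h = 77*(-1/30) - h = -77/30 - h)
d(-166) + (-23838 + ((-4007 - 1*(-1560)) - 5)) = (-77/30 - 1*(-166)) + (-23838 + ((-4007 - 1*(-1560)) - 5)) = (-77/30 + 166) + (-23838 + ((-4007 + 1560) - 5)) = 4903/30 + (-23838 + (-2447 - 5)) = 4903/30 + (-23838 - 2452) = 4903/30 - 26290 = -783797/30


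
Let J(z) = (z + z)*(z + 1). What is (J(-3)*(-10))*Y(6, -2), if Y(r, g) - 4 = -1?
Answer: -360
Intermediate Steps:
Y(r, g) = 3 (Y(r, g) = 4 - 1 = 3)
J(z) = 2*z*(1 + z) (J(z) = (2*z)*(1 + z) = 2*z*(1 + z))
(J(-3)*(-10))*Y(6, -2) = ((2*(-3)*(1 - 3))*(-10))*3 = ((2*(-3)*(-2))*(-10))*3 = (12*(-10))*3 = -120*3 = -360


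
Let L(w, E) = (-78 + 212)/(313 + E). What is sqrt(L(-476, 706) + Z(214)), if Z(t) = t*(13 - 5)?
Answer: sqrt(1777810578)/1019 ≈ 41.378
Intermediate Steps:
L(w, E) = 134/(313 + E)
Z(t) = 8*t (Z(t) = t*8 = 8*t)
sqrt(L(-476, 706) + Z(214)) = sqrt(134/(313 + 706) + 8*214) = sqrt(134/1019 + 1712) = sqrt(1744662/1019) = sqrt(1777810578)/1019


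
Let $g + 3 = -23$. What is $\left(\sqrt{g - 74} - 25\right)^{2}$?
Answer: $525 - 500 i \approx 525.0 - 500.0 i$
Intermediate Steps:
$g = -26$ ($g = -3 - 23 = -26$)
$\left(\sqrt{g - 74} - 25\right)^{2} = \left(\sqrt{-26 - 74} - 25\right)^{2} = \left(\sqrt{-100} - 25\right)^{2} = \left(10 i - 25\right)^{2} = \left(-25 + 10 i\right)^{2}$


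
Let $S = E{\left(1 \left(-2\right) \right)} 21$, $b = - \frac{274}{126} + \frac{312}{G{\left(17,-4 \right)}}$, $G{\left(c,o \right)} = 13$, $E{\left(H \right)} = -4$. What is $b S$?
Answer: $- \frac{5500}{3} \approx -1833.3$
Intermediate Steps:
$b = \frac{1375}{63}$ ($b = - \frac{274}{126} + \frac{312}{13} = \left(-274\right) \frac{1}{126} + 312 \cdot \frac{1}{13} = - \frac{137}{63} + 24 = \frac{1375}{63} \approx 21.825$)
$S = -84$ ($S = \left(-4\right) 21 = -84$)
$b S = \frac{1375}{63} \left(-84\right) = - \frac{5500}{3}$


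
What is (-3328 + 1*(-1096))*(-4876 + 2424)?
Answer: 10847648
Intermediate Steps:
(-3328 + 1*(-1096))*(-4876 + 2424) = (-3328 - 1096)*(-2452) = -4424*(-2452) = 10847648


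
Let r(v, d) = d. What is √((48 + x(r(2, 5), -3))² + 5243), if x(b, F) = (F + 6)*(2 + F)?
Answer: 2*√1817 ≈ 85.253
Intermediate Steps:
x(b, F) = (2 + F)*(6 + F) (x(b, F) = (6 + F)*(2 + F) = (2 + F)*(6 + F))
√((48 + x(r(2, 5), -3))² + 5243) = √((48 + (12 + (-3)² + 8*(-3)))² + 5243) = √((48 + (12 + 9 - 24))² + 5243) = √((48 - 3)² + 5243) = √(45² + 5243) = √(2025 + 5243) = √7268 = 2*√1817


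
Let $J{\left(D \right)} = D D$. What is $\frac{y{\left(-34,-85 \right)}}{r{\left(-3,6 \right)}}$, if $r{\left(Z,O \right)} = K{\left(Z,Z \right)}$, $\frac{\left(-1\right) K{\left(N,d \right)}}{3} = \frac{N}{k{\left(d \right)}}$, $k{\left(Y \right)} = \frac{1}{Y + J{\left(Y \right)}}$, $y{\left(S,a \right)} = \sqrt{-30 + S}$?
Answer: $\frac{4 i}{27} \approx 0.14815 i$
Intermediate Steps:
$J{\left(D \right)} = D^{2}$
$k{\left(Y \right)} = \frac{1}{Y + Y^{2}}$
$K{\left(N,d \right)} = - 3 N d \left(1 + d\right)$ ($K{\left(N,d \right)} = - 3 \frac{N}{\frac{1}{d} \frac{1}{1 + d}} = - 3 N d \left(1 + d\right)$)
$r{\left(Z,O \right)} = - 3 Z^{2} \left(1 + Z\right)$ ($r{\left(Z,O \right)} = - 3 Z Z \left(1 + Z\right) = - 3 Z^{2} \left(1 + Z\right)$)
$\frac{y{\left(-34,-85 \right)}}{r{\left(-3,6 \right)}} = \frac{\sqrt{-30 - 34}}{\left(-3\right) \left(-3\right)^{2} \left(1 - 3\right)} = \frac{\sqrt{-64}}{\left(-3\right) 9 \left(-2\right)} = \frac{8 i}{54} = \frac{4 i}{27}$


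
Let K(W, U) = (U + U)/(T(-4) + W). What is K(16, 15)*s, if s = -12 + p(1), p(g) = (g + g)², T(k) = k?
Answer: -20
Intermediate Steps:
p(g) = 4*g² (p(g) = (2*g)² = 4*g²)
s = -8 (s = -12 + 4*1² = -12 + 4*1 = -12 + 4 = -8)
K(W, U) = 2*U/(-4 + W) (K(W, U) = (U + U)/(-4 + W) = (2*U)/(-4 + W) = 2*U/(-4 + W))
K(16, 15)*s = (2*15/(-4 + 16))*(-8) = (2*15/12)*(-8) = (2*15*(1/12))*(-8) = (5/2)*(-8) = -20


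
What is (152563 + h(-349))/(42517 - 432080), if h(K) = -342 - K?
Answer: -152570/389563 ≈ -0.39164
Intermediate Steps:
(152563 + h(-349))/(42517 - 432080) = (152563 + (-342 - 1*(-349)))/(42517 - 432080) = (152563 + (-342 + 349))/(-389563) = (152563 + 7)*(-1/389563) = 152570*(-1/389563) = -152570/389563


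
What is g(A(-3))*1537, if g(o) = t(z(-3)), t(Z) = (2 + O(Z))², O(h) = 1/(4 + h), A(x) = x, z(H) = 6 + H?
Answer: 345825/49 ≈ 7057.7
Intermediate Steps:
t(Z) = (2 + 1/(4 + Z))²
g(o) = 225/49 (g(o) = (9 + 2*(6 - 3))²/(4 + (6 - 3))² = (9 + 2*3)²/(4 + 3)² = (9 + 6)²/7² = (1/49)*15² = (1/49)*225 = 225/49)
g(A(-3))*1537 = (225/49)*1537 = 345825/49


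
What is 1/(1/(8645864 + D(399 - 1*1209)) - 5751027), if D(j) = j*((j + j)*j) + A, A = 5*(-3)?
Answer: -1054236151/6062940568777078 ≈ -1.7388e-7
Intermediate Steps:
A = -15
D(j) = -15 + 2*j³ (D(j) = j*((j + j)*j) - 15 = j*((2*j)*j) - 15 = j*(2*j²) - 15 = 2*j³ - 15 = -15 + 2*j³)
1/(1/(8645864 + D(399 - 1*1209)) - 5751027) = 1/(1/(8645864 + (-15 + 2*(399 - 1*1209)³)) - 5751027) = 1/(1/(8645864 + (-15 + 2*(399 - 1209)³)) - 5751027) = 1/(1/(8645864 + (-15 + 2*(-810)³)) - 5751027) = 1/(1/(8645864 + (-15 + 2*(-531441000))) - 5751027) = 1/(1/(8645864 + (-15 - 1062882000)) - 5751027) = 1/(1/(8645864 - 1062882015) - 5751027) = 1/(1/(-1054236151) - 5751027) = 1/(-1/1054236151 - 5751027) = 1/(-6062940568777078/1054236151) = -1054236151/6062940568777078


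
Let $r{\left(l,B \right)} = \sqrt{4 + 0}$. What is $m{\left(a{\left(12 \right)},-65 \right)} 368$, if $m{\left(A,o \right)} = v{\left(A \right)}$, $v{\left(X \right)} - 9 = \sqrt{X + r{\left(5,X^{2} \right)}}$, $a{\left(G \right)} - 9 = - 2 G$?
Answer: $3312 + 368 i \sqrt{13} \approx 3312.0 + 1326.8 i$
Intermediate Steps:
$a{\left(G \right)} = 9 - 2 G$
$r{\left(l,B \right)} = 2$ ($r{\left(l,B \right)} = \sqrt{4} = 2$)
$v{\left(X \right)} = 9 + \sqrt{2 + X}$ ($v{\left(X \right)} = 9 + \sqrt{X + 2} = 9 + \sqrt{2 + X}$)
$m{\left(A,o \right)} = 9 + \sqrt{2 + A}$
$m{\left(a{\left(12 \right)},-65 \right)} 368 = \left(9 + \sqrt{2 + \left(9 - 24\right)}\right) 368 = \left(9 + \sqrt{2 - 15}\right) 368 = \left(9 + \sqrt{-13}\right) 368 = \left(9 + i \sqrt{13}\right) 368 = 3312 + 368 i \sqrt{13}$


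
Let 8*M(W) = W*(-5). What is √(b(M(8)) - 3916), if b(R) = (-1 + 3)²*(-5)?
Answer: 4*I*√246 ≈ 62.738*I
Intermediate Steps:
M(W) = -5*W/8 (M(W) = (W*(-5))/8 = (-5*W)/8 = -5*W/8)
b(R) = -20 (b(R) = 2²*(-5) = 4*(-5) = -20)
√(b(M(8)) - 3916) = √(-20 - 3916) = √(-3936) = 4*I*√246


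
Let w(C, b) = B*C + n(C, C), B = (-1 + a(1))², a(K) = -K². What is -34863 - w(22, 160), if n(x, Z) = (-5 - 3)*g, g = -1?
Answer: -34959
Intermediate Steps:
n(x, Z) = 8 (n(x, Z) = (-5 - 3)*(-1) = -8*(-1) = 8)
B = 4 (B = (-1 - 1*1²)² = (-1 - 1*1)² = (-1 - 1)² = (-2)² = 4)
w(C, b) = 8 + 4*C (w(C, b) = 4*C + 8 = 8 + 4*C)
-34863 - w(22, 160) = -34863 - (8 + 4*22) = -34863 - (8 + 88) = -34863 - 1*96 = -34863 - 96 = -34959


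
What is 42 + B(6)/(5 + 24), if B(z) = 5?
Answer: 1223/29 ≈ 42.172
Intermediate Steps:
42 + B(6)/(5 + 24) = 42 + 5/(5 + 24) = 42 + 5/29 = 1223/29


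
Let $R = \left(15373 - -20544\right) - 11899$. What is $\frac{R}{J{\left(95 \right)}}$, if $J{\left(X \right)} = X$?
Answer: $\frac{24018}{95} \approx 252.82$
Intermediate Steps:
$R = 24018$ ($R = \left(15373 + 20544\right) - 11899 = 35917 - 11899 = 24018$)
$\frac{R}{J{\left(95 \right)}} = \frac{24018}{95}$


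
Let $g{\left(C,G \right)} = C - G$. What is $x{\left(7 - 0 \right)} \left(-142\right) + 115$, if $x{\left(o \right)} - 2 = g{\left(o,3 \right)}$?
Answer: $-737$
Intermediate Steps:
$x{\left(o \right)} = -1 + o$ ($x{\left(o \right)} = 2 + \left(o - 3\right) = 2 + \left(-3 + o\right) = -1 + o$)
$x{\left(7 - 0 \right)} \left(-142\right) + 115 = \left(-1 + \left(7 - 0\right)\right) \left(-142\right) + 115 = \left(-1 + \left(7 + 0\right)\right) \left(-142\right) + 115 = \left(-1 + 7\right) \left(-142\right) + 115 = 6 \left(-142\right) + 115 = -852 + 115 = -737$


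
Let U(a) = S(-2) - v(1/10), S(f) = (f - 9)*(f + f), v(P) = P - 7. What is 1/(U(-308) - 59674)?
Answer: -10/596231 ≈ -1.6772e-5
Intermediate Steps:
v(P) = -7 + P
S(f) = 2*f*(-9 + f) (S(f) = (-9 + f)*(2*f) = 2*f*(-9 + f))
U(a) = 509/10 (U(a) = 2*(-2)*(-9 - 2) - (-7 + 1/10) = 2*(-2)*(-11) - (-7 + ⅒) = 44 - 1*(-69/10) = 44 + 69/10 = 509/10)
1/(U(-308) - 59674) = 1/(509/10 - 59674) = 1/(-596231/10) = -10/596231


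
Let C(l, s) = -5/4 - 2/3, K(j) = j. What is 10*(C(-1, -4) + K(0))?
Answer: -115/6 ≈ -19.167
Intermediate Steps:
C(l, s) = -23/12 (C(l, s) = -5*¼ - 2*⅓ = -5/4 - ⅔ = -23/12)
10*(C(-1, -4) + K(0)) = 10*(-23/12 + 0) = 10*(-23/12) = -115/6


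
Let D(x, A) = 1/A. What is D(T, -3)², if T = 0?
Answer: ⅑ ≈ 0.11111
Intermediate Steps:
D(x, A) = 1/A
D(T, -3)² = (1/(-3))² = (-⅓)² = ⅑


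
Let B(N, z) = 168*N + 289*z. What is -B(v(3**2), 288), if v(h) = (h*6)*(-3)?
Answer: -56016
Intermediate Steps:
v(h) = -18*h (v(h) = (6*h)*(-3) = -18*h)
-B(v(3**2), 288) = -(168*(-18*3**2) + 289*288) = -(168*(-18*9) + 83232) = -(168*(-162) + 83232) = -(-27216 + 83232) = -1*56016 = -56016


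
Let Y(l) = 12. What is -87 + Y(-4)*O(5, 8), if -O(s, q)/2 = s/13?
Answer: -1251/13 ≈ -96.231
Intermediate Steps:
O(s, q) = -2*s/13
-87 + Y(-4)*O(5, 8) = -87 + 12*(-2/13*5) = -87 + 12*(-10/13) = -87 - 120/13 = -1251/13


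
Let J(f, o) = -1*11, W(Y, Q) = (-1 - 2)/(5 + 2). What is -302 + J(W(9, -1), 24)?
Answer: -313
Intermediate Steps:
W(Y, Q) = -3/7
J(f, o) = -11
-302 + J(W(9, -1), 24) = -302 - 11 = -313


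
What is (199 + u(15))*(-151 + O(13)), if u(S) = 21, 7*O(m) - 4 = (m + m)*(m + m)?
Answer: -82940/7 ≈ -11849.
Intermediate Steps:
O(m) = 4/7 + 4*m²/7 (O(m) = 4/7 + ((m + m)*(m + m))/7 = 4/7 + ((2*m)*(2*m))/7 = 4/7 + (4*m²)/7 = 4/7 + 4*m²/7)
(199 + u(15))*(-151 + O(13)) = (199 + 21)*(-151 + (4/7 + (4/7)*13²)) = 220*(-151 + (4/7 + (4/7)*169)) = 220*(-151 + (4/7 + 676/7)) = 220*(-151 + 680/7) = 220*(-377/7) = -82940/7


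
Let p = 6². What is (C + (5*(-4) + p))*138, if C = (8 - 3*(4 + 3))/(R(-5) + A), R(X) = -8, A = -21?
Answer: 65826/29 ≈ 2269.9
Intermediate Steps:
p = 36
C = 13/29 (C = (8 - 3*(4 + 3))/(-8 - 21) = (8 - 3*7)/(-29) = (8 - 21)*(-1/29) = -13*(-1/29) = 13/29 ≈ 0.44828)
(C + (5*(-4) + p))*138 = (13/29 + (5*(-4) + 36))*138 = (13/29 + (-20 + 36))*138 = (13/29 + 16)*138 = (477/29)*138 = 65826/29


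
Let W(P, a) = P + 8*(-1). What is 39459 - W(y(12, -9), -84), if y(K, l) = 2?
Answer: 39465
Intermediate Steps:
W(P, a) = -8 + P (W(P, a) = P - 8 = -8 + P)
39459 - W(y(12, -9), -84) = 39459 - (-8 + 2) = 39459 - 1*(-6) = 39459 + 6 = 39465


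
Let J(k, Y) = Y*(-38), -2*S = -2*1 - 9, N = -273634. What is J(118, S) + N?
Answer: -273843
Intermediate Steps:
S = 11/2 (S = -(-2*1 - 9)/2 = -(-2 - 9)/2 = -½*(-11) = 11/2 ≈ 5.5000)
J(k, Y) = -38*Y
J(118, S) + N = -38*11/2 - 273634 = -209 - 273634 = -273843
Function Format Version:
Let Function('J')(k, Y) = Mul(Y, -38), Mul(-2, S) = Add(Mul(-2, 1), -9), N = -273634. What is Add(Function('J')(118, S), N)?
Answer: -273843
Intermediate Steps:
S = Rational(11, 2) (S = Mul(Rational(-1, 2), Add(Mul(-2, 1), -9)) = Mul(Rational(-1, 2), Add(-2, -9)) = Mul(Rational(-1, 2), -11) = Rational(11, 2) ≈ 5.5000)
Function('J')(k, Y) = Mul(-38, Y)
Add(Function('J')(118, S), N) = Add(Mul(-38, Rational(11, 2)), -273634) = Add(-209, -273634) = -273843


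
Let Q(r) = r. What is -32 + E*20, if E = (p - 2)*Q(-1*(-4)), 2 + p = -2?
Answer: -512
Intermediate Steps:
p = -4 (p = -2 - 2 = -4)
E = -24 (E = (-4 - 2)*(-1*(-4)) = -6*4 = -24)
-32 + E*20 = -32 - 24*20 = -32 - 480 = -512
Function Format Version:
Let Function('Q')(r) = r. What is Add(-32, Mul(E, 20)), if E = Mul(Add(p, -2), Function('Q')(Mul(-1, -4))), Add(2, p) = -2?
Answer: -512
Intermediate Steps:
p = -4 (p = Add(-2, -2) = -4)
E = -24 (E = Mul(Add(-4, -2), Mul(-1, -4)) = Mul(-6, 4) = -24)
Add(-32, Mul(E, 20)) = Add(-32, Mul(-24, 20)) = Add(-32, -480) = -512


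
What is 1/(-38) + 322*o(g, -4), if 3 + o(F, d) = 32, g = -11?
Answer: 354843/38 ≈ 9338.0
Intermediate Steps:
o(F, d) = 29 (o(F, d) = -3 + 32 = 29)
1/(-38) + 322*o(g, -4) = 1/(-38) + 322*29 = -1/38 + 9338 = 354843/38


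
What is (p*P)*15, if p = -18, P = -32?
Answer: 8640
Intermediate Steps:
(p*P)*15 = -18*(-32)*15 = 576*15 = 8640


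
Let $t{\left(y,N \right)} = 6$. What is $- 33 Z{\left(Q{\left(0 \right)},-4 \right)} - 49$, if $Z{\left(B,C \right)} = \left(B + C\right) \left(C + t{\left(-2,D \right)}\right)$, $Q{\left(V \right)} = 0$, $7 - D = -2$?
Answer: $215$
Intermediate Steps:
$D = 9$ ($D = 7 - -2 = 7 + 2 = 9$)
$Z{\left(B,C \right)} = \left(6 + C\right) \left(B + C\right)$ ($Z{\left(B,C \right)} = \left(B + C\right) \left(C + 6\right) = \left(B + C\right) \left(6 + C\right) = \left(6 + C\right) \left(B + C\right)$)
$- 33 Z{\left(Q{\left(0 \right)},-4 \right)} - 49 = - 33 \left(\left(-4\right)^{2} + 6 \cdot 0 + 6 \left(-4\right) + 0 \left(-4\right)\right) - 49 = - 33 \left(16 + 0 - 24 + 0\right) - 49 = \left(-33\right) \left(-8\right) - 49 = 264 - 49 = 215$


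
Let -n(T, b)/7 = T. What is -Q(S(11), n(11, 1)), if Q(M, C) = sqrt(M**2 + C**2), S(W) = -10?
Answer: -sqrt(6029) ≈ -77.647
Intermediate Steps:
n(T, b) = -7*T
Q(M, C) = sqrt(C**2 + M**2)
-Q(S(11), n(11, 1)) = -sqrt((-7*11)**2 + (-10)**2) = -sqrt((-77)**2 + 100) = -sqrt(5929 + 100) = -sqrt(6029)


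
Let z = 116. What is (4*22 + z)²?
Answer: 41616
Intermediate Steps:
(4*22 + z)² = (4*22 + 116)² = (88 + 116)² = 204² = 41616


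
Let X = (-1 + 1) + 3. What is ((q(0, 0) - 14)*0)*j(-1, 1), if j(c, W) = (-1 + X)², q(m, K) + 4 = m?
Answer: 0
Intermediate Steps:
q(m, K) = -4 + m
X = 3 (X = 0 + 3 = 3)
j(c, W) = 4 (j(c, W) = (-1 + 3)² = 2² = 4)
((q(0, 0) - 14)*0)*j(-1, 1) = (((-4 + 0) - 14)*0)*4 = ((-4 - 14)*0)*4 = -18*0*4 = 0*4 = 0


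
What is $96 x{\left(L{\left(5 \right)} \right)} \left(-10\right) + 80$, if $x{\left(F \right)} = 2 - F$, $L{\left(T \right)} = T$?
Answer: $2960$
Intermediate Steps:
$96 x{\left(L{\left(5 \right)} \right)} \left(-10\right) + 80 = 96 \left(2 - 5\right) \left(-10\right) + 80 = 96 \left(\left(-3\right) \left(-10\right)\right) + 80 = 96 \cdot 30 + 80 = 2880 + 80 = 2960$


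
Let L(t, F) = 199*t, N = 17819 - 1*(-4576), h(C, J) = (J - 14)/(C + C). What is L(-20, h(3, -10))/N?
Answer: -796/4479 ≈ -0.17772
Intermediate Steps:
h(C, J) = (-14 + J)/(2*C) (h(C, J) = (-14 + J)/((2*C)) = (-14 + J)*(1/(2*C)) = (-14 + J)/(2*C))
N = 22395 (N = 17819 + 4576 = 22395)
L(-20, h(3, -10))/N = (199*(-20))/22395 = -3980*1/22395 = -796/4479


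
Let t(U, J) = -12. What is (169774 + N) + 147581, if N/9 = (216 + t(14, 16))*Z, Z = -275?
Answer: -187545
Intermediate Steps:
N = -504900 (N = 9*((216 - 12)*(-275)) = 9*(204*(-275)) = 9*(-56100) = -504900)
(169774 + N) + 147581 = (169774 - 504900) + 147581 = -335126 + 147581 = -187545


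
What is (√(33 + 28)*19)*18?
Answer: 342*√61 ≈ 2671.1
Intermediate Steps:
(√(33 + 28)*19)*18 = (√61*19)*18 = (19*√61)*18 = 342*√61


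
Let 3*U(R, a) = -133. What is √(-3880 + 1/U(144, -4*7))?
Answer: I*√68633719/133 ≈ 62.29*I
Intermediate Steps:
U(R, a) = -133/3 (U(R, a) = (⅓)*(-133) = -133/3)
√(-3880 + 1/U(144, -4*7)) = √(-3880 + 1/(-133/3)) = √(-3880 - 3/133) = √(-516043/133) = I*√68633719/133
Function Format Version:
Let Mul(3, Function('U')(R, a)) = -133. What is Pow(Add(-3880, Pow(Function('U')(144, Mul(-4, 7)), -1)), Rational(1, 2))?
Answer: Mul(Rational(1, 133), I, Pow(68633719, Rational(1, 2))) ≈ Mul(62.290, I)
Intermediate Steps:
Function('U')(R, a) = Rational(-133, 3) (Function('U')(R, a) = Mul(Rational(1, 3), -133) = Rational(-133, 3))
Pow(Add(-3880, Pow(Function('U')(144, Mul(-4, 7)), -1)), Rational(1, 2)) = Pow(Add(-3880, Pow(Rational(-133, 3), -1)), Rational(1, 2)) = Pow(Add(-3880, Rational(-3, 133)), Rational(1, 2)) = Pow(Rational(-516043, 133), Rational(1, 2)) = Mul(Rational(1, 133), I, Pow(68633719, Rational(1, 2)))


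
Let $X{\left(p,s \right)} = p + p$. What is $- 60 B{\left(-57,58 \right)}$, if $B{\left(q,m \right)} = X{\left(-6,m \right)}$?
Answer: $720$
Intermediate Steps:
$X{\left(p,s \right)} = 2 p$
$B{\left(q,m \right)} = -12$ ($B{\left(q,m \right)} = 2 \left(-6\right) = -12$)
$- 60 B{\left(-57,58 \right)} = \left(-60\right) \left(-12\right) = 720$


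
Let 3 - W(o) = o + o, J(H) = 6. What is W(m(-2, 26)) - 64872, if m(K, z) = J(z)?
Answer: -64881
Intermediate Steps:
m(K, z) = 6
W(o) = 3 - 2*o (W(o) = 3 - (o + o) = 3 - 2*o)
W(m(-2, 26)) - 64872 = (3 - 2*6) - 64872 = (3 - 12) - 64872 = -9 - 64872 = -64881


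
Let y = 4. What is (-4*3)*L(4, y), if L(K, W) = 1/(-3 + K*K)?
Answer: -12/13 ≈ -0.92308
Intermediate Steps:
L(K, W) = 1/(-3 + K**2)
(-4*3)*L(4, y) = (-4*3)/(-3 + 4**2) = -12/(-3 + 16) = -12/13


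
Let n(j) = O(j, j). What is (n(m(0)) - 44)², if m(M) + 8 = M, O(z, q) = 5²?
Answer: 361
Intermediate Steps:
O(z, q) = 25
m(M) = -8 + M
n(j) = 25
(n(m(0)) - 44)² = (25 - 44)² = (-19)² = 361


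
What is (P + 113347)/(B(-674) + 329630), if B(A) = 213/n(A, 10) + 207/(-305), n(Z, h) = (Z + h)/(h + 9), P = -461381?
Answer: -70483845680/66755295817 ≈ -1.0559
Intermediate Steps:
n(Z, h) = (Z + h)/(9 + h)
B(A) = -207/305 + 213/(10/19 + A/19) (B(A) = 213/(((A + 10)/(9 + 10))) + 207/(-305) = 213/(((10 + A)/19)) + 207*(-1/305) = 213/(((10 + A)/19)) - 207/305 = 213/(10/19 + A/19) - 207/305 = -207/305 + 213/(10/19 + A/19))
(P + 113347)/(B(-674) + 329630) = (-461381 + 113347)/(3*(410755 - 69*(-674))/(305*(10 - 674)) + 329630) = -348034/((3/305)*(410755 + 46506)/(-664) + 329630) = -348034/((3/305)*(-1/664)*457261 + 329630) = -348034/(-1371783/202520 + 329630) = -348034/66755295817/202520 = -348034*202520/66755295817 = -70483845680/66755295817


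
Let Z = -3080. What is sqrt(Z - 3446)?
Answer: I*sqrt(6526) ≈ 80.784*I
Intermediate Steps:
sqrt(Z - 3446) = sqrt(-3080 - 3446) = sqrt(-6526) = I*sqrt(6526)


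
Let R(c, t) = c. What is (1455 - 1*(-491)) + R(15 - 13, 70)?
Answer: 1948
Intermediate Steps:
(1455 - 1*(-491)) + R(15 - 13, 70) = (1455 - 1*(-491)) + (15 - 13) = (1455 + 491) + 2 = 1946 + 2 = 1948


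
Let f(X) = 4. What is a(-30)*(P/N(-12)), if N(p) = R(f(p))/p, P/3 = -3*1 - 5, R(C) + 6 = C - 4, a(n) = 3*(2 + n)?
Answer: 4032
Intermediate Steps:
a(n) = 6 + 3*n
R(C) = -10 + C (R(C) = -6 + (C - 4) = -6 + (-4 + C) = -10 + C)
P = -24 (P = 3*(-3*1 - 5) = 3*(-3 - 5) = 3*(-8) = -24)
N(p) = -6/p (N(p) = (-10 + 4)/p = -6/p)
a(-30)*(P/N(-12)) = (6 + 3*(-30))*(-24/((-6/(-12)))) = (6 - 90)*(-24/((-6*(-1/12)))) = -(-2016)/1/2 = -(-2016)*2 = -84*(-48) = 4032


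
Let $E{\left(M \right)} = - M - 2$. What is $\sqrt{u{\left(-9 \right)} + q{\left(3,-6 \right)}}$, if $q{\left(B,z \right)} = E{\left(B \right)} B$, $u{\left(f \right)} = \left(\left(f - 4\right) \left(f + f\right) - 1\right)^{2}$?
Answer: $\sqrt{54274} \approx 232.97$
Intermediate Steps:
$E{\left(M \right)} = -2 - M$
$u{\left(f \right)} = \left(-1 + 2 f \left(-4 + f\right)\right)^{2}$ ($u{\left(f \right)} = \left(\left(-4 + f\right) 2 f - 1\right)^{2} = \left(2 f \left(-4 + f\right) - 1\right)^{2} = \left(-1 + 2 f \left(-4 + f\right)\right)^{2}$)
$q{\left(B,z \right)} = B \left(-2 - B\right)$ ($q{\left(B,z \right)} = \left(-2 - B\right) B = B \left(-2 - B\right)$)
$\sqrt{u{\left(-9 \right)} + q{\left(3,-6 \right)}} = \sqrt{\left(1 - 2 \left(-9\right)^{2} + 8 \left(-9\right)\right)^{2} - 3 \left(2 + 3\right)} = \sqrt{\left(1 - 162 - 72\right)^{2} - 3 \cdot 5} = \sqrt{\left(1 - 162 - 72\right)^{2} - 15} = \sqrt{\left(-233\right)^{2} - 15} = \sqrt{54289 - 15} = \sqrt{54274}$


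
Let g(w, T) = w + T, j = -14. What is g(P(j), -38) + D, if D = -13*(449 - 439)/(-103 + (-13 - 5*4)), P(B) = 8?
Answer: -1975/68 ≈ -29.044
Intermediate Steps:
g(w, T) = T + w
D = 65/68 (D = -130/(-103 + (-13 - 20)) = -130/(-103 - 33) = -130/(-136) = -130*(-1)/136 = -13*(-5/68) = 65/68 ≈ 0.95588)
g(P(j), -38) + D = (-38 + 8) + 65/68 = -30 + 65/68 = -1975/68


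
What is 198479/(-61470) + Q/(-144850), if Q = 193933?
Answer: -2033537233/445196475 ≈ -4.5677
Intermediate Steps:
198479/(-61470) + Q/(-144850) = 198479/(-61470) + 193933/(-144850) = 198479*(-1/61470) + 193933*(-1/144850) = -198479/61470 - 193933/144850 = -2033537233/445196475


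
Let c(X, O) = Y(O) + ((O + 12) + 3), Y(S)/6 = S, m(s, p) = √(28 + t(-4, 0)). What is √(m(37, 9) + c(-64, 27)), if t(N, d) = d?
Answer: √(204 + 2*√7) ≈ 14.467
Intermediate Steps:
m(s, p) = 2*√7 (m(s, p) = √(28 + 0) = √28 = 2*√7)
Y(S) = 6*S
c(X, O) = 15 + 7*O (c(X, O) = 6*O + ((O + 12) + 3) = 6*O + ((12 + O) + 3) = 6*O + (15 + O) = 15 + 7*O)
√(m(37, 9) + c(-64, 27)) = √(2*√7 + (15 + 7*27)) = √(2*√7 + (15 + 189)) = √(2*√7 + 204) = √(204 + 2*√7)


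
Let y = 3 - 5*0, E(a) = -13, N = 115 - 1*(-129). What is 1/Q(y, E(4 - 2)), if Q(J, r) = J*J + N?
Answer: 1/253 ≈ 0.0039526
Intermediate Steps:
N = 244 (N = 115 + 129 = 244)
y = 3 (y = 3 + 0 = 3)
Q(J, r) = 244 + J² (Q(J, r) = J*J + 244 = J² + 244 = 244 + J²)
1/Q(y, E(4 - 2)) = 1/(244 + 3²) = 1/(244 + 9) = 1/253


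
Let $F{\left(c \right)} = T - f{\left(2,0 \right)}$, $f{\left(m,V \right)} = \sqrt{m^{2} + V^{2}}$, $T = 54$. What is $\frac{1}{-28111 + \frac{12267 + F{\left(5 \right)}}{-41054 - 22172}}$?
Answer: $- \frac{63226}{1777358405} \approx -3.5573 \cdot 10^{-5}$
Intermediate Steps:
$f{\left(m,V \right)} = \sqrt{V^{2} + m^{2}}$
$F{\left(c \right)} = 52$ ($F{\left(c \right)} = 54 - \sqrt{0^{2} + 2^{2}} = 54 - \sqrt{0 + 4} = 54 - \sqrt{4} = 54 - 2 = 52$)
$\frac{1}{-28111 + \frac{12267 + F{\left(5 \right)}}{-41054 - 22172}} = \frac{1}{-28111 + \frac{12267 + 52}{-41054 - 22172}} = \frac{1}{-28111 + \frac{12319}{-63226}} = \frac{1}{-28111 + 12319 \left(- \frac{1}{63226}\right)} = \frac{1}{-28111 - \frac{12319}{63226}} = \frac{1}{- \frac{1777358405}{63226}} = - \frac{63226}{1777358405}$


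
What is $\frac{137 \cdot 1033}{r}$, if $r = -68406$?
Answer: $- \frac{141521}{68406} \approx -2.0688$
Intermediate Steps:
$\frac{137 \cdot 1033}{r} = \frac{137 \cdot 1033}{-68406} = 141521 \left(- \frac{1}{68406}\right) = - \frac{141521}{68406}$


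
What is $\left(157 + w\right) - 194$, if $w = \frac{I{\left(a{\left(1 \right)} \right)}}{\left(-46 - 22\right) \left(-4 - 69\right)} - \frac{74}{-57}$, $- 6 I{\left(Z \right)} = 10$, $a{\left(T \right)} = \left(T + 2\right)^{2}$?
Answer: $- \frac{10101835}{282948} \approx -35.702$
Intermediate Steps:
$a{\left(T \right)} = \left(2 + T\right)^{2}$
$I{\left(Z \right)} = - \frac{5}{3}$ ($I{\left(Z \right)} = \left(- \frac{1}{6}\right) 10 = - \frac{5}{3}$)
$w = \frac{367241}{282948}$ ($w = - \frac{5}{3 \left(-46 - 22\right) \left(-4 - 69\right)} - \frac{74}{-57} = - \frac{5}{3 \left(\left(-68\right) \left(-73\right)\right)} - - \frac{74}{57} = - \frac{5}{3 \cdot 4964} + \frac{74}{57} = \left(- \frac{5}{3}\right) \frac{1}{4964} + \frac{74}{57} = - \frac{5}{14892} + \frac{74}{57} = \frac{367241}{282948} \approx 1.2979$)
$\left(157 + w\right) - 194 = \left(157 + \frac{367241}{282948}\right) - 194 = \frac{44790077}{282948} - 194 = - \frac{10101835}{282948}$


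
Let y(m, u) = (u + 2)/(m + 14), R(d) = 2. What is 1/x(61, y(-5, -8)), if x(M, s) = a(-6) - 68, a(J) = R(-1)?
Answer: -1/66 ≈ -0.015152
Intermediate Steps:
a(J) = 2
y(m, u) = (2 + u)/(14 + m)
x(M, s) = -66 (x(M, s) = 2 - 68 = -66)
1/x(61, y(-5, -8)) = 1/(-66) = -1/66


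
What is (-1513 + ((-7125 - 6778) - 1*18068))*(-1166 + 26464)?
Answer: -847078232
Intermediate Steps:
(-1513 + ((-7125 - 6778) - 1*18068))*(-1166 + 26464) = (-1513 + (-13903 - 18068))*25298 = (-1513 - 31971)*25298 = -33484*25298 = -847078232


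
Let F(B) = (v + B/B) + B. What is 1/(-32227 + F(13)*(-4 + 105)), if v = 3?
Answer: -1/30510 ≈ -3.2776e-5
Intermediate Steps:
F(B) = 4 + B (F(B) = (3 + B/B) + B = (3 + 1) + B = 4 + B)
1/(-32227 + F(13)*(-4 + 105)) = 1/(-32227 + (4 + 13)*(-4 + 105)) = 1/(-32227 + 17*101) = 1/(-32227 + 1717) = 1/(-30510) = -1/30510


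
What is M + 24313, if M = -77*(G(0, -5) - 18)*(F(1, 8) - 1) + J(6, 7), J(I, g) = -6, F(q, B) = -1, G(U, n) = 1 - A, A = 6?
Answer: 20765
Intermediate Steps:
G(U, n) = -5 (G(U, n) = 1 - 1*6 = 1 - 6 = -5)
M = -3548 (M = -77*(-5 - 18)*(-1 - 1) - 6 = -(-1771)*(-2) - 6 = -77*46 - 6 = -3542 - 6 = -3548)
M + 24313 = -3548 + 24313 = 20765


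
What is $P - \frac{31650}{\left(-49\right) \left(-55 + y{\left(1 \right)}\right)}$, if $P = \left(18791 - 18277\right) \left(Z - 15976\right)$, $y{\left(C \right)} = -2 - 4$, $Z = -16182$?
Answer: $- \frac{49405846318}{2989} \approx -1.6529 \cdot 10^{7}$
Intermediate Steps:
$y{\left(C \right)} = -6$
$P = -16529212$ ($P = \left(18791 - 18277\right) \left(-16182 - 15976\right) = 514 \left(-32158\right) = -16529212$)
$P - \frac{31650}{\left(-49\right) \left(-55 + y{\left(1 \right)}\right)} = -16529212 - \frac{31650}{\left(-49\right) \left(-55 - 6\right)} = -16529212 - \frac{31650}{\left(-49\right) \left(-61\right)} = -16529212 - \frac{31650}{2989} = - \frac{49405846318}{2989}$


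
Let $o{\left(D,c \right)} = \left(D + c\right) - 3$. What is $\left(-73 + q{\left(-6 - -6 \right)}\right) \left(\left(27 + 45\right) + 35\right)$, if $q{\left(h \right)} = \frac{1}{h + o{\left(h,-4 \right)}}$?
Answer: $- \frac{54784}{7} \approx -7826.3$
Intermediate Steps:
$o{\left(D,c \right)} = -3 + D + c$ ($o{\left(D,c \right)} = \left(D + c\right) + \left(-4 + 1\right) = \left(D + c\right) - 3 = -3 + D + c$)
$q{\left(h \right)} = \frac{1}{-7 + 2 h}$ ($q{\left(h \right)} = \frac{1}{h - \left(7 - h\right)} = \frac{1}{h + \left(-7 + h\right)} = \frac{1}{-7 + 2 h}$)
$\left(-73 + q{\left(-6 - -6 \right)}\right) \left(\left(27 + 45\right) + 35\right) = \left(-73 + \frac{1}{-7 + 2 \left(-6 - -6\right)}\right) \left(\left(27 + 45\right) + 35\right) = \left(-73 + \frac{1}{-7 + 2 \left(-6 + 6\right)}\right) \left(72 + 35\right) = \left(-73 + \frac{1}{-7 + 2 \cdot 0}\right) 107 = \left(-73 + \frac{1}{-7 + 0}\right) 107 = \left(-73 + \frac{1}{-7}\right) 107 = \left(-73 - \frac{1}{7}\right) 107 = \left(- \frac{512}{7}\right) 107 = - \frac{54784}{7}$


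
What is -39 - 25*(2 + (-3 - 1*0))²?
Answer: -64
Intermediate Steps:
-39 - 25*(2 + (-3 - 1*0))² = -39 - 25*(2 + (-3 + 0))² = -39 - 25*(2 - 3)² = -39 - 25*(-1)² = -39 - 25*1 = -39 - 25 = -64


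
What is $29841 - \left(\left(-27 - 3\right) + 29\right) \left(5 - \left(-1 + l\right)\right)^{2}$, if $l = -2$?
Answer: $29905$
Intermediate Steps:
$29841 - \left(\left(-27 - 3\right) + 29\right) \left(5 - \left(-1 + l\right)\right)^{2} = 29841 - \left(\left(-27 - 3\right) + 29\right) \left(5 + \left(1 - -2\right)\right)^{2} = 29841 - \left(\left(-27 - 3\right) + 29\right) \left(5 + \left(1 + 2\right)\right)^{2} = 29841 - \left(-30 + 29\right) \left(5 + 3\right)^{2} = 29841 - - 8^{2} = 29841 - \left(-1\right) 64 = 29841 - -64 = 29841 + 64 = 29905$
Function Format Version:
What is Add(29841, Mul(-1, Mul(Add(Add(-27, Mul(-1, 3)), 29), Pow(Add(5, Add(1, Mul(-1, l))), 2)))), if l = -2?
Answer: 29905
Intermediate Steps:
Add(29841, Mul(-1, Mul(Add(Add(-27, Mul(-1, 3)), 29), Pow(Add(5, Add(1, Mul(-1, l))), 2)))) = Add(29841, Mul(-1, Mul(Add(Add(-27, Mul(-1, 3)), 29), Pow(Add(5, Add(1, Mul(-1, -2))), 2)))) = Add(29841, Mul(-1, Mul(Add(Add(-27, -3), 29), Pow(Add(5, Add(1, 2)), 2)))) = Add(29841, Mul(-1, Mul(Add(-30, 29), Pow(Add(5, 3), 2)))) = Add(29841, Mul(-1, Mul(-1, Pow(8, 2)))) = Add(29841, Mul(-1, Mul(-1, 64))) = Add(29841, Mul(-1, -64)) = Add(29841, 64) = 29905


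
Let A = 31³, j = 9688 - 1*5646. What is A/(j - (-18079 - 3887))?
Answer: 29791/26008 ≈ 1.1455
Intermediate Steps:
j = 4042 (j = 9688 - 5646 = 4042)
A = 29791
A/(j - (-18079 - 3887)) = 29791/(4042 - (-18079 - 3887)) = 29791/(4042 - 1*(-21966)) = 29791/(4042 + 21966) = 29791/26008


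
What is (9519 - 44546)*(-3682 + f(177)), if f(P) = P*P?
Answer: -968391469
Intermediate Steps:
f(P) = P**2
(9519 - 44546)*(-3682 + f(177)) = (9519 - 44546)*(-3682 + 177**2) = -35027*(-3682 + 31329) = -35027*27647 = -968391469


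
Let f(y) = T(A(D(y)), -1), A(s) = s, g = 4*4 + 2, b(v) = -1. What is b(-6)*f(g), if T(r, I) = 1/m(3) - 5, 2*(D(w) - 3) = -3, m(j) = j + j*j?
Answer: 59/12 ≈ 4.9167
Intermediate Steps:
m(j) = j + j**2
D(w) = 3/2 (D(w) = 3 + (1/2)*(-3) = 3 - 3/2 = 3/2)
g = 18 (g = 16 + 2 = 18)
T(r, I) = -59/12 (T(r, I) = 1/(3*(1 + 3)) - 5 = 1/(3*4) - 5 = 1/12 - 5 = -59/12)
f(y) = -59/12
b(-6)*f(g) = -1*(-59/12) = 59/12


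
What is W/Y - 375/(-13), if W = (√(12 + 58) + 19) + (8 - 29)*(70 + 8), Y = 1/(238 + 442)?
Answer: -14311585/13 + 680*√70 ≈ -1.0952e+6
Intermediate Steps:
Y = 1/680 ≈ 0.0014706
W = -1619 + √70 (W = (√70 + 19) - 21*78 = (19 + √70) - 1638 = -1619 + √70 ≈ -1610.6)
W/Y - 375/(-13) = (-1619 + √70)/(1/680) - 375/(-13) = (-1619 + √70)*680 - 375*(-1/13) = (-1100920 + 680*√70) + 375/13 = -14311585/13 + 680*√70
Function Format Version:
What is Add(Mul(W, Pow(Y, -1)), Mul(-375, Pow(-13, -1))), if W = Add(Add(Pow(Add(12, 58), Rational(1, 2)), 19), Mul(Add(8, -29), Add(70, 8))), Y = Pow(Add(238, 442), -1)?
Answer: Add(Rational(-14311585, 13), Mul(680, Pow(70, Rational(1, 2)))) ≈ -1.0952e+6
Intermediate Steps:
Y = Rational(1, 680) (Y = Pow(680, -1) = Rational(1, 680) ≈ 0.0014706)
W = Add(-1619, Pow(70, Rational(1, 2))) (W = Add(Add(Pow(70, Rational(1, 2)), 19), Mul(-21, 78)) = Add(Add(19, Pow(70, Rational(1, 2))), -1638) = Add(-1619, Pow(70, Rational(1, 2))) ≈ -1610.6)
Add(Mul(W, Pow(Y, -1)), Mul(-375, Pow(-13, -1))) = Add(Mul(Add(-1619, Pow(70, Rational(1, 2))), Pow(Rational(1, 680), -1)), Mul(-375, Pow(-13, -1))) = Add(Mul(Add(-1619, Pow(70, Rational(1, 2))), 680), Mul(-375, Rational(-1, 13))) = Add(Add(-1100920, Mul(680, Pow(70, Rational(1, 2)))), Rational(375, 13)) = Add(Rational(-14311585, 13), Mul(680, Pow(70, Rational(1, 2))))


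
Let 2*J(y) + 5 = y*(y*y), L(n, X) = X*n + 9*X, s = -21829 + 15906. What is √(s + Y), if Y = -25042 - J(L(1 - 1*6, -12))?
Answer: √97334/2 ≈ 155.99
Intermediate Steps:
s = -5923
L(n, X) = 9*X + X*n
J(y) = -5/2 + y³/2 (J(y) = -5/2 + (y*(y*y))/2 = -5/2 + (y*y²)/2 = -5/2 + y³/2)
Y = 60513/2 (Y = -25042 - (-5/2 + (-12*(9 + (1 - 1*6)))³/2) = -25042 - (-5/2 + (-12*(9 + (1 - 6)))³/2) = -25042 - (-5/2 + (-12*(9 - 5))³/2) = -25042 - (-5/2 + (-12*4)³/2) = -25042 - (-5/2 + (½)*(-48)³) = -25042 - (-5/2 + (½)*(-110592)) = -25042 - (-5/2 - 55296) = -25042 - 1*(-110597/2) = -25042 + 110597/2 = 60513/2 ≈ 30257.)
√(s + Y) = √(-5923 + 60513/2) = √(48667/2) = √97334/2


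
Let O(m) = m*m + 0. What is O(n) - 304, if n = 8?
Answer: -240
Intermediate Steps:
O(m) = m² (O(m) = m² + 0 = m²)
O(n) - 304 = 8² - 304 = 64 - 304 = -240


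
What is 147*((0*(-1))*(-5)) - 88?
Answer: -88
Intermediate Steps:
147*((0*(-1))*(-5)) - 88 = 147*(0*(-5)) - 88 = 147*0 - 88 = 0 - 88 = -88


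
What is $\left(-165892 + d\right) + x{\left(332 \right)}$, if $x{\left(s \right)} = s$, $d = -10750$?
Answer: $-176310$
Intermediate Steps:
$\left(-165892 + d\right) + x{\left(332 \right)} = \left(-165892 - 10750\right) + 332 = -176642 + 332 = -176310$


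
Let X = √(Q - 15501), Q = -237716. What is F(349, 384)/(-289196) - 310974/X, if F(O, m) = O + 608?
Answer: -957/289196 + 310974*I*√253217/253217 ≈ -0.0033092 + 617.98*I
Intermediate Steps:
F(O, m) = 608 + O
X = I*√253217 (X = √(-237716 - 15501) = √(-253217) = I*√253217 ≈ 503.21*I)
F(349, 384)/(-289196) - 310974/X = (608 + 349)/(-289196) - 310974*(-I*√253217/253217) = 957*(-1/289196) - (-310974)*I*√253217/253217 = -957/289196 + 310974*I*√253217/253217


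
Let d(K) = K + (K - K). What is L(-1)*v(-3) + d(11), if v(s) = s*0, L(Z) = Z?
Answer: 11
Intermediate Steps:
v(s) = 0
d(K) = K (d(K) = K + 0 = K)
L(-1)*v(-3) + d(11) = -1*0 + 11 = 0 + 11 = 11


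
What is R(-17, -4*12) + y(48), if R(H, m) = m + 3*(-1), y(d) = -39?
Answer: -90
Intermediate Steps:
R(H, m) = -3 + m (R(H, m) = m - 3 = -3 + m)
R(-17, -4*12) + y(48) = (-3 - 4*12) - 39 = (-3 - 48) - 39 = -51 - 39 = -90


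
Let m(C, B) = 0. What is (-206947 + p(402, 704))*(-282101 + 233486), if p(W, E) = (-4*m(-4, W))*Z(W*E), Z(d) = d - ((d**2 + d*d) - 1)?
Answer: 10060728405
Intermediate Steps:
Z(d) = 1 + d - 2*d**2 (Z(d) = d - ((d**2 + d**2) - 1) = d - (2*d**2 - 1) = d - (-1 + 2*d**2) = d + (1 - 2*d**2) = 1 + d - 2*d**2)
p(W, E) = 0 (p(W, E) = (-4*0)*(1 + W*E - 2*E**2*W**2) = 0*(1 + E*W - 2*E**2*W**2) = 0)
(-206947 + p(402, 704))*(-282101 + 233486) = (-206947 + 0)*(-282101 + 233486) = -206947*(-48615) = 10060728405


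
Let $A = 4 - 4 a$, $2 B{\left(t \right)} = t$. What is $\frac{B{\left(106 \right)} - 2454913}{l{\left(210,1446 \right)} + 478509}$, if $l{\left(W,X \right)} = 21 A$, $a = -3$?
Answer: $- \frac{490972}{95769} \approx -5.1266$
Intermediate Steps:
$B{\left(t \right)} = \frac{t}{2}$
$A = 16$ ($A = 4 - -12 = 4 + 12 = 16$)
$l{\left(W,X \right)} = 336$ ($l{\left(W,X \right)} = 21 \cdot 16 = 336$)
$\frac{B{\left(106 \right)} - 2454913}{l{\left(210,1446 \right)} + 478509} = \frac{\frac{1}{2} \cdot 106 - 2454913}{336 + 478509} = \frac{53 - 2454913}{478845} = \left(-2454860\right) \frac{1}{478845} = - \frac{490972}{95769}$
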